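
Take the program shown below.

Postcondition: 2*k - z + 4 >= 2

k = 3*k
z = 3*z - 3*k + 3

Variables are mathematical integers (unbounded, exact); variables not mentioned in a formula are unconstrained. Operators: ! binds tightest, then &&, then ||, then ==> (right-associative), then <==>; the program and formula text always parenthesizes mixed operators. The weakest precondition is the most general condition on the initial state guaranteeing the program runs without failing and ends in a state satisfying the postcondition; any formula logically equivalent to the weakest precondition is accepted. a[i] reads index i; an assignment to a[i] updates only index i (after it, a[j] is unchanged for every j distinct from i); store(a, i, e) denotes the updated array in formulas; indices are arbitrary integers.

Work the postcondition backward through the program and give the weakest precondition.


Working backward. After the program, the postcondition 2*k - z + 4 >= 2 must hold; in canonical form it is 2*k >= z - 2.
Before z := 3*z - 3*k + 3: 5*k >= 3*z + 1
Before k := 3*k: 15*k >= 3*z + 1
Answer: WP = 15*k >= 3*z + 1


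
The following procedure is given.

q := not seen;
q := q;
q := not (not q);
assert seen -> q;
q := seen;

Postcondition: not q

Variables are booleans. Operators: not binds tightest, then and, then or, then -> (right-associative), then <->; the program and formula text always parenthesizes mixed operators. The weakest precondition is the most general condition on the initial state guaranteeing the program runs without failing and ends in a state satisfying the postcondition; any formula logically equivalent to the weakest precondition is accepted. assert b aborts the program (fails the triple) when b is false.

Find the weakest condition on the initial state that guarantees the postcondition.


Working backward. After the program, not q must hold.
Before q := seen: not seen
Before assert seen -> q: (seen -> q) and (not seen)
Before q := not (not q): (seen -> q) and (not seen)
Before q := q: (seen -> q) and (not seen)
Before q := not seen: (seen -> (not seen)) and (not seen)
Answer: WP = (seen -> (not seen)) and (not seen)


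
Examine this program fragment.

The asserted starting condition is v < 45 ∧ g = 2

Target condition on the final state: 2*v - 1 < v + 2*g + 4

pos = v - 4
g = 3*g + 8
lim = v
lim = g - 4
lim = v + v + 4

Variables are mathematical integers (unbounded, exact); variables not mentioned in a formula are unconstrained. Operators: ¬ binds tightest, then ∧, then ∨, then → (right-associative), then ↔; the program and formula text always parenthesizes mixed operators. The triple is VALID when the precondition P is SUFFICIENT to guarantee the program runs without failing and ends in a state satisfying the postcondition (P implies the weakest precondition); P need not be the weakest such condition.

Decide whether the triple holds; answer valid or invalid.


Working backward. After the program, the postcondition 2*v - 1 < v + 2*g + 4 must hold; in canonical form it is v < 2*g + 5.
Before lim := v + v + 4: v < 2*g + 5
Before lim := g - 4: v < 2*g + 5
Before lim := v: v < 2*g + 5
Before g := 3*g + 8: v < 6*g + 21
Before pos := v - 4: v < 6*g + 21
The weakest precondition is v < 6*g + 21.
Check whether v < 45 ∧ g = 2 implies it.
Countermodel: at the initial state g = 2, v = 33, the precondition holds but the weakest precondition fails.
Answer: invalid


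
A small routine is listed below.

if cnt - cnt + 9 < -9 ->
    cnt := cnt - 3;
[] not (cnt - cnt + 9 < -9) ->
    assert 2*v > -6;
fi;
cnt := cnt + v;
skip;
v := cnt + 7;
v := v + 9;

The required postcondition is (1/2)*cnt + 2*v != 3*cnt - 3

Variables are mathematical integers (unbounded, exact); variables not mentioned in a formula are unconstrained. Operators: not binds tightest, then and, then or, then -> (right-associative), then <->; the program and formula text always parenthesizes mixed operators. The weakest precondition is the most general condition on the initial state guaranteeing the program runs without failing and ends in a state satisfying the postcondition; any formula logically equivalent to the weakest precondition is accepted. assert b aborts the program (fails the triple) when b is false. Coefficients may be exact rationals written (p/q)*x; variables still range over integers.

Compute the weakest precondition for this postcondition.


Working backward. After the program, the postcondition (1/2)*cnt + 2*v != 3*cnt - 3 must hold; in canonical form it is 2*v != (5/2)*cnt - 3.
Before v := v + 9: 2*v != (5/2)*cnt - 21
Before v := cnt + 7: (1/2)*cnt != 35
Before skip: (1/2)*cnt != 35
Before cnt := cnt + v: (1/2)*cnt + (1/2)*v != 35
Then branch requires (1/2)*cnt + (1/2)*v != 73/2; else branch requires 2*v > -6 and (1/2)*cnt + (1/2)*v != 35.
Before the if: 2*v > -6 and (1/2)*cnt + (1/2)*v != 35
Answer: WP = 2*v > -6 and (1/2)*cnt + (1/2)*v != 35


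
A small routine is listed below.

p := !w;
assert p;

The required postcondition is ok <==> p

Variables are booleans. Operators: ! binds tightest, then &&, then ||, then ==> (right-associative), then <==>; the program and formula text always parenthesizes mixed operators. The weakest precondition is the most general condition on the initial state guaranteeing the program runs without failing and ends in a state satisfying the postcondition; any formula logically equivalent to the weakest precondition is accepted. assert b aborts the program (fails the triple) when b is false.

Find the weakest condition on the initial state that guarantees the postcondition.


Working backward. After the program, ok <==> p must hold.
Before assert p: p && (ok <==> p)
Before p := !w: (!w) && (ok <==> (!w))
Answer: WP = (!w) && (ok <==> (!w))


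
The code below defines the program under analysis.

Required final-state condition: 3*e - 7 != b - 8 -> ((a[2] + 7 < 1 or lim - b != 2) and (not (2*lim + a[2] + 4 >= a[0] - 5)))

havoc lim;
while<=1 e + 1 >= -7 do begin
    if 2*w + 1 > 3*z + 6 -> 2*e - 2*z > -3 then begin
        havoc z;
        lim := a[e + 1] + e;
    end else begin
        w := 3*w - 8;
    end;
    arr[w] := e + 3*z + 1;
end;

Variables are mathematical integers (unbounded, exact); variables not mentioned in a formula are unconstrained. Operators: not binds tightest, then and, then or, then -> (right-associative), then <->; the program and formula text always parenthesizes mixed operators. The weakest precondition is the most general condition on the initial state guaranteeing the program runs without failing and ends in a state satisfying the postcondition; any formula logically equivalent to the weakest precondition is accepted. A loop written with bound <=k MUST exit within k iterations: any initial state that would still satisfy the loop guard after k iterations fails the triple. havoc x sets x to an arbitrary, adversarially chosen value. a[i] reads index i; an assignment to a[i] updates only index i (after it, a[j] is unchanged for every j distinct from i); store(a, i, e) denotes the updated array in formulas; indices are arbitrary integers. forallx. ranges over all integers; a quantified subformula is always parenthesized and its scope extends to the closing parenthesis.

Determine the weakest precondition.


Working backward. After the program, the postcondition 3*e - 7 != b - 8 -> ((a[2] + 7 < 1 or lim - b != 2) and (not (2*lim + a[2] + 4 >= a[0] - 5))) must hold; in canonical form it is 3*e != b - 1 -> ((a[2] < -6 or lim != b + 2) and (not (a[2] + 2*lim >= a[0] - 9))).
Before the loop (bound <=1), unroll the exhaustion recursion (WP_0 = exit-now case; WP_j = one more guarded iteration, up to j = 1):
  WP_0: (not (e >= -8)) and (3*e != b - 1 -> ((a[2] < -6 or lim != b + 2) and (not (a[2] + 2*lim >= a[0] - 9))))
  WP_1: (e >= -8 -> (((2*w > 3*z + 5 -> 2*e > 2*z - 3) -> ((not (e >= -8)) and (3*e != b - 1 -> ((a[2] < -6 or a[e + 1] + e != b + 2) and (not (2*a[e + 1] + a[2] + 2*e >= a[0] - 9)))))) and ((not (2*w > 3*z + 5 -> 2*e > 2*z - 3)) -> ((not (e >= -8)) and (3*e != b - 1 -> ((a[2] < -6 or lim != b + 2) and (not (a[2] + 2*lim >= a[0] - 9)))))))) and ((not (e >= -8)) -> (3*e != b - 1 -> ((a[2] < -6 or lim != b + 2) and (not (a[2] + 2*lim >= a[0] - 9)))))
So before the loop: (e >= -8 -> (((2*w > 3*z + 5 -> 2*e > 2*z - 3) -> ((not (e >= -8)) and (3*e != b - 1 -> ((a[2] < -6 or a[e + 1] + e != b + 2) and (not (2*a[e + 1] + a[2] + 2*e >= a[0] - 9)))))) and ((not (2*w > 3*z + 5 -> 2*e > 2*z - 3)) -> ((not (e >= -8)) and (3*e != b - 1 -> ((a[2] < -6 or lim != b + 2) and (not (a[2] + 2*lim >= a[0] - 9)))))))) and ((not (e >= -8)) -> (3*e != b - 1 -> ((a[2] < -6 or lim != b + 2) and (not (a[2] + 2*lim >= a[0] - 9)))))
Before havoc lim: forall lim_1. ((e >= -8 -> (((2*w > 3*z + 5 -> 2*e > 2*z - 3) -> ((not (e >= -8)) and (3*e != b - 1 -> ((a[2] < -6 or a[e + 1] + e != b + 2) and (not (2*a[e + 1] + a[2] + 2*e >= a[0] - 9)))))) and ((not (2*w > 3*z + 5 -> 2*e > 2*z - 3)) -> ((not (e >= -8)) and (3*e != b - 1 -> ((a[2] < -6 or lim_1 != b + 2) and (not (a[2] + 2*lim_1 >= a[0] - 9)))))))) and ((not (e >= -8)) -> (3*e != b - 1 -> ((a[2] < -6 or lim_1 != b + 2) and (not (a[2] + 2*lim_1 >= a[0] - 9))))))
Answer: WP = forall lim_1. ((e >= -8 -> (((2*w > 3*z + 5 -> 2*e > 2*z - 3) -> ((not (e >= -8)) and (3*e != b - 1 -> ((a[2] < -6 or a[e + 1] + e != b + 2) and (not (2*a[e + 1] + a[2] + 2*e >= a[0] - 9)))))) and ((not (2*w > 3*z + 5 -> 2*e > 2*z - 3)) -> ((not (e >= -8)) and (3*e != b - 1 -> ((a[2] < -6 or lim_1 != b + 2) and (not (a[2] + 2*lim_1 >= a[0] - 9)))))))) and ((not (e >= -8)) -> (3*e != b - 1 -> ((a[2] < -6 or lim_1 != b + 2) and (not (a[2] + 2*lim_1 >= a[0] - 9))))))


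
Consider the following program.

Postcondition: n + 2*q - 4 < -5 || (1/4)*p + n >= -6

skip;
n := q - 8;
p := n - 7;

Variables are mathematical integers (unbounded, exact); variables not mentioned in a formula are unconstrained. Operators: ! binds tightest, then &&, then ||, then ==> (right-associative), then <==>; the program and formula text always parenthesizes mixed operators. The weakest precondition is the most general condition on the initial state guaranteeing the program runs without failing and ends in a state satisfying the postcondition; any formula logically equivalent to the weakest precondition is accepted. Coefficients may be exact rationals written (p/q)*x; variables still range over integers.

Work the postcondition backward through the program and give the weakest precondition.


Working backward. After the program, the postcondition n + 2*q - 4 < -5 || (1/4)*p + n >= -6 must hold; in canonical form it is n + 2*q < -1 || n + (1/4)*p >= -6.
Before p := n - 7: n + 2*q < -1 || (5/4)*n >= -17/4
Before n := q - 8: 3*q < 7 || (5/4)*q >= 23/4
Before skip: 3*q < 7 || (5/4)*q >= 23/4
Answer: WP = 3*q < 7 || (5/4)*q >= 23/4


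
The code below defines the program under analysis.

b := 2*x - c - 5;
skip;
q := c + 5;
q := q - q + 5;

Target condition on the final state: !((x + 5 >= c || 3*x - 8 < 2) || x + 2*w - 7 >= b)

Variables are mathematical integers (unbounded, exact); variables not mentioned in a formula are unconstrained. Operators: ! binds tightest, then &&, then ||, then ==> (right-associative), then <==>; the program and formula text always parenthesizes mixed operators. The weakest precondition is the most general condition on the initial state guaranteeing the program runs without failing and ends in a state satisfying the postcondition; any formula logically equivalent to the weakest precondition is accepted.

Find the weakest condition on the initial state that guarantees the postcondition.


Working backward. After the program, the postcondition !((x + 5 >= c || 3*x - 8 < 2) || x + 2*w - 7 >= b) must hold; in canonical form it is !(x >= c - 5 || 3*x < 10 || 2*w + x >= b + 7).
Before q := q - q + 5: !(x >= c - 5 || 3*x < 10 || 2*w + x >= b + 7)
Before q := c + 5: !(x >= c - 5 || 3*x < 10 || 2*w + x >= b + 7)
Before skip: !(x >= c - 5 || 3*x < 10 || 2*w + x >= b + 7)
Before b := 2*x - c - 5: !(x >= c - 5 || 3*x < 10 || c + 2*w >= x + 2)
Answer: WP = !(x >= c - 5 || 3*x < 10 || c + 2*w >= x + 2)


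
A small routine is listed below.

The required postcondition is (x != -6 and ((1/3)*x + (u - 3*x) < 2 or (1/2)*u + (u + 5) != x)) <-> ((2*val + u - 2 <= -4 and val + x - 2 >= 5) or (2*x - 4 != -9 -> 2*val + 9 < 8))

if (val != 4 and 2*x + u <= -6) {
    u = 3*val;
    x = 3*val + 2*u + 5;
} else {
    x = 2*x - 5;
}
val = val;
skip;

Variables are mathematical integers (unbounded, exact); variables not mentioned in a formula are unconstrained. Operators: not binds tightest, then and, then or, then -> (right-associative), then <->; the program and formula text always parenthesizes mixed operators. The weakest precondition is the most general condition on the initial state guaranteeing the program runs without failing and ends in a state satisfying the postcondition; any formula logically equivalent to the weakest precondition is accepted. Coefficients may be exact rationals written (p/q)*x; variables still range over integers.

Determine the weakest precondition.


Working backward. After the program, the postcondition (x != -6 and ((1/3)*x + (u - 3*x) < 2 or (1/2)*u + (u + 5) != x)) <-> ((2*val + u - 2 <= -4 and val + x - 2 >= 5) or (2*x - 4 != -9 -> 2*val + 9 < 8)) must hold; in canonical form it is (x != -6 and (u < (8/3)*x + 2 or (3/2)*u != x - 5)) <-> ((u + 2*val <= -2 and val + x >= 7) or (2*x != -5 -> 2*val < -1)).
Before skip: (x != -6 and (u < (8/3)*x + 2 or (3/2)*u != x - 5)) <-> ((u + 2*val <= -2 and val + x >= 7) or (2*x != -5 -> 2*val < -1))
Before val := val: (x != -6 and (u < (8/3)*x + 2 or (3/2)*u != x - 5)) <-> ((u + 2*val <= -2 and val + x >= 7) or (2*x != -5 -> 2*val < -1))
Then branch requires (9*val != -11 and (21*val > -46/3 or (9/2)*val != 0)) <-> ((5*val <= -2 and 10*val >= 2) or (18*val != -15 -> 2*val < -1)); else branch requires (2*x != -1 and (u < (16/3)*x - 34/3 or (3/2)*u != 2*x - 10)) <-> ((u + 2*val <= -2 and val + 2*x >= 12) or (4*x != 5 -> 2*val < -1)).
Before the if: ((val != 4 and u + 2*x <= -6) -> ((9*val != -11 and (21*val > -46/3 or (9/2)*val != 0)) <-> ((5*val <= -2 and 10*val >= 2) or (18*val != -15 -> 2*val < -1)))) and ((not (val != 4 and u + 2*x <= -6)) -> ((2*x != -1 and (u < (16/3)*x - 34/3 or (3/2)*u != 2*x - 10)) <-> ((u + 2*val <= -2 and val + 2*x >= 12) or (4*x != 5 -> 2*val < -1))))
Answer: WP = ((val != 4 and u + 2*x <= -6) -> ((9*val != -11 and (21*val > -46/3 or (9/2)*val != 0)) <-> ((5*val <= -2 and 10*val >= 2) or (18*val != -15 -> 2*val < -1)))) and ((not (val != 4 and u + 2*x <= -6)) -> ((2*x != -1 and (u < (16/3)*x - 34/3 or (3/2)*u != 2*x - 10)) <-> ((u + 2*val <= -2 and val + 2*x >= 12) or (4*x != 5 -> 2*val < -1))))


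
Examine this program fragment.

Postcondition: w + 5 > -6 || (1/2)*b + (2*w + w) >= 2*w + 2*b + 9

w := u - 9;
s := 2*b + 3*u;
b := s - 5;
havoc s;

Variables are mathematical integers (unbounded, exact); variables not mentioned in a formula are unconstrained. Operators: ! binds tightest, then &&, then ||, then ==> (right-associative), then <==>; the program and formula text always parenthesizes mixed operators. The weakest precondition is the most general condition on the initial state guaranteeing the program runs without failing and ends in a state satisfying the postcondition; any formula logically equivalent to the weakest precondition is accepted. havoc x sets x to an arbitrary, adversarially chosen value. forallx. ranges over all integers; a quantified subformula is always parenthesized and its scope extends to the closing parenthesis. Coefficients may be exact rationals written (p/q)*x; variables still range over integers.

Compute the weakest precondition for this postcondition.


Working backward. After the program, the postcondition w + 5 > -6 || (1/2)*b + (2*w + w) >= 2*w + 2*b + 9 must hold; in canonical form it is w > -11 || w >= (3/2)*b + 9.
Before havoc s: w > -11 || w >= (3/2)*b + 9
Before b := s - 5: w > -11 || w >= (3/2)*s + 3/2
Before s := 2*b + 3*u: w > -11 || w >= 3*b + (9/2)*u + 3/2
Before w := u - 9: u > -2 || 3*b + (7/2)*u <= -21/2
Answer: WP = u > -2 || 3*b + (7/2)*u <= -21/2


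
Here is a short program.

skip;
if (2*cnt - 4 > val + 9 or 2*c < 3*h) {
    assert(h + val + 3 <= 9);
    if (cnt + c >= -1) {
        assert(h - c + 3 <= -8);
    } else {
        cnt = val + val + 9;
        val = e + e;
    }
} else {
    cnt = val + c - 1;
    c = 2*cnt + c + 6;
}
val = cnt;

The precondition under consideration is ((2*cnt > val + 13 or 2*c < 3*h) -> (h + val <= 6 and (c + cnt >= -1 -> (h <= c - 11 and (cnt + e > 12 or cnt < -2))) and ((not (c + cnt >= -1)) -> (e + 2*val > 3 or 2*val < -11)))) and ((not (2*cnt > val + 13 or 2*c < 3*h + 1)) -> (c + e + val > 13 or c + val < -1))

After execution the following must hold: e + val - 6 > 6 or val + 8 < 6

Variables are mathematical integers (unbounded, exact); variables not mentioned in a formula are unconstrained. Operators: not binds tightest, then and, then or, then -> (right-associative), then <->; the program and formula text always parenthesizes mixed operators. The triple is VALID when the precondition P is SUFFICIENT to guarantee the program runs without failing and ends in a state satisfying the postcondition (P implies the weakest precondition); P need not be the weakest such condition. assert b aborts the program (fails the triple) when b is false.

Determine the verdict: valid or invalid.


Working backward. After the program, the postcondition e + val - 6 > 6 or val + 8 < 6 must hold; in canonical form it is e + val > 12 or val < -2.
Before val := cnt: cnt + e > 12 or cnt < -2
Then branch requires h + val <= 6 and (c + cnt >= -1 -> (h <= c - 11 and (cnt + e > 12 or cnt < -2))) and ((not (c + cnt >= -1)) -> (e + 2*val > 3 or 2*val < -11)); else branch requires c + e + val > 13 or c + val < -1.
Before the if: ((2*cnt > val + 13 or 2*c < 3*h) -> (h + val <= 6 and (c + cnt >= -1 -> (h <= c - 11 and (cnt + e > 12 or cnt < -2))) and ((not (c + cnt >= -1)) -> (e + 2*val > 3 or 2*val < -11)))) and ((not (2*cnt > val + 13 or 2*c < 3*h)) -> (c + e + val > 13 or c + val < -1))
Before skip: ((2*cnt > val + 13 or 2*c < 3*h) -> (h + val <= 6 and (c + cnt >= -1 -> (h <= c - 11 and (cnt + e > 12 or cnt < -2))) and ((not (c + cnt >= -1)) -> (e + 2*val > 3 or 2*val < -11)))) and ((not (2*cnt > val + 13 or 2*c < 3*h)) -> (c + e + val > 13 or c + val < -1))
The weakest precondition is ((2*cnt > val + 13 or 2*c < 3*h) -> (h + val <= 6 and (c + cnt >= -1 -> (h <= c - 11 and (cnt + e > 12 or cnt < -2))) and ((not (c + cnt >= -1)) -> (e + 2*val > 3 or 2*val < -11)))) and ((not (2*cnt > val + 13 or 2*c < 3*h)) -> (c + e + val > 13 or c + val < -1)).
Check whether ((2*cnt > val + 13 or 2*c < 3*h) -> (h + val <= 6 and (c + cnt >= -1 -> (h <= c - 11 and (cnt + e > 12 or cnt < -2))) and ((not (c + cnt >= -1)) -> (e + 2*val > 3 or 2*val < -11)))) and ((not (2*cnt > val + 13 or 2*c < 3*h + 1)) -> (c + e + val > 13 or c + val < -1)) implies it.
Countermodel: at the initial state c = 0, cnt = 0, e = 13, h = 0, val = 0, the precondition holds but the weakest precondition fails.
Answer: invalid


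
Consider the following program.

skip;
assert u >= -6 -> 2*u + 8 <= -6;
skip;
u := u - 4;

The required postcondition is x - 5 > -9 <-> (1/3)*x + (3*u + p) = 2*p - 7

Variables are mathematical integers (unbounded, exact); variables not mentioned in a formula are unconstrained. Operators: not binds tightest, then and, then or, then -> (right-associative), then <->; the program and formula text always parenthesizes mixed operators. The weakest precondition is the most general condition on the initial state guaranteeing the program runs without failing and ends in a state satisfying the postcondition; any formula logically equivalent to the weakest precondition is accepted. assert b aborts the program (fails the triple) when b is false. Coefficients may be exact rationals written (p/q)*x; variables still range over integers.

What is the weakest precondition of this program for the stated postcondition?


Working backward. After the program, the postcondition x - 5 > -9 <-> (1/3)*x + (3*u + p) = 2*p - 7 must hold; in canonical form it is x > -4 <-> 3*u + (1/3)*x = p - 7.
Before u := u - 4: x > -4 <-> 3*u + (1/3)*x = p + 5
Before skip: x > -4 <-> 3*u + (1/3)*x = p + 5
Before assert u >= -6 -> 2*u + 8 <= -6: (u >= -6 -> 2*u <= -14) and (x > -4 <-> 3*u + (1/3)*x = p + 5)
Before skip: (u >= -6 -> 2*u <= -14) and (x > -4 <-> 3*u + (1/3)*x = p + 5)
Answer: WP = (u >= -6 -> 2*u <= -14) and (x > -4 <-> 3*u + (1/3)*x = p + 5)


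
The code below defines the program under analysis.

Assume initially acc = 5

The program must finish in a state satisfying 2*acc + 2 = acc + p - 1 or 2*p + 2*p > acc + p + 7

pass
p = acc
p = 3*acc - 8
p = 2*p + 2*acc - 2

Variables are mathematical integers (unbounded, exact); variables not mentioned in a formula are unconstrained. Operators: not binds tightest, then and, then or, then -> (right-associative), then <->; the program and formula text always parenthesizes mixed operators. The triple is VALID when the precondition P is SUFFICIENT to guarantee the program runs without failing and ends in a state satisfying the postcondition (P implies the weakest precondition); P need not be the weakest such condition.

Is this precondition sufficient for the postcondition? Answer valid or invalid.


Working backward. After the program, the postcondition 2*acc + 2 = acc + p - 1 or 2*p + 2*p > acc + p + 7 must hold; in canonical form it is acc = p - 3 or 3*p > acc + 7.
Before p := 2*p + 2*acc - 2: acc + 2*p = 5 or 5*acc + 6*p > 13
Before p := 3*acc - 8: 7*acc = 21 or 23*acc > 61
Before p := acc: 7*acc = 21 or 23*acc > 61
Before skip: 7*acc = 21 or 23*acc > 61
The weakest precondition is 7*acc = 21 or 23*acc > 61.
Check whether acc = 5 implies it.
Every state satisfying the precondition satisfies the weakest precondition: the implication holds.
Answer: valid


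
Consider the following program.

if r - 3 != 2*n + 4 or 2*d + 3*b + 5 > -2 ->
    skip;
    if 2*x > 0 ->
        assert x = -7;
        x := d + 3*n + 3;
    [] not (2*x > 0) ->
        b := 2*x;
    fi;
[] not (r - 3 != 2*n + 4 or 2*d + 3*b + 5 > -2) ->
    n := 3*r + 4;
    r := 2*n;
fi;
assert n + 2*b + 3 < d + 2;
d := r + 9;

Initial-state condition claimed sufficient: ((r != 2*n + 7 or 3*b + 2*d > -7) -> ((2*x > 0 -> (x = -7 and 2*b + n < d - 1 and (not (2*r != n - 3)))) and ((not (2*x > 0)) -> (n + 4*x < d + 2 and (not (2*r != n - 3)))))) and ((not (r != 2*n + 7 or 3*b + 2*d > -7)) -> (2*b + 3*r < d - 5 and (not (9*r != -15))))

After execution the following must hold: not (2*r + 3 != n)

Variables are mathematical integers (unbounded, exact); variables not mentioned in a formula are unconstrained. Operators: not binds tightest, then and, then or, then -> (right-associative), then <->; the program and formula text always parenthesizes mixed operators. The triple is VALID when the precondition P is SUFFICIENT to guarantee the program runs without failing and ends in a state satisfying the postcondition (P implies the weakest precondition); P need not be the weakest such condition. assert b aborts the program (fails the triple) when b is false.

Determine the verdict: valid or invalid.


Working backward. After the program, the postcondition not (2*r + 3 != n) must hold; in canonical form it is not (2*r != n - 3).
Before d := r + 9: not (2*r != n - 3)
Before assert n + 2*b + 3 < d + 2: 2*b + n < d - 1 and (not (2*r != n - 3))
Then branch requires (2*x > 0 -> (x = -7 and 2*b + n < d - 1 and (not (2*r != n - 3)))) and ((not (2*x > 0)) -> (n + 4*x < d - 1 and (not (2*r != n - 3)))); else branch requires 2*b + 3*r < d - 5 and (not (9*r != -15)).
Before the if: ((r != 2*n + 7 or 3*b + 2*d > -7) -> ((2*x > 0 -> (x = -7 and 2*b + n < d - 1 and (not (2*r != n - 3)))) and ((not (2*x > 0)) -> (n + 4*x < d - 1 and (not (2*r != n - 3)))))) and ((not (r != 2*n + 7 or 3*b + 2*d > -7)) -> (2*b + 3*r < d - 5 and (not (9*r != -15))))
The weakest precondition is ((r != 2*n + 7 or 3*b + 2*d > -7) -> ((2*x > 0 -> (x = -7 and 2*b + n < d - 1 and (not (2*r != n - 3)))) and ((not (2*x > 0)) -> (n + 4*x < d - 1 and (not (2*r != n - 3)))))) and ((not (r != 2*n + 7 or 3*b + 2*d > -7)) -> (2*b + 3*r < d - 5 and (not (9*r != -15)))).
Check whether ((r != 2*n + 7 or 3*b + 2*d > -7) -> ((2*x > 0 -> (x = -7 and 2*b + n < d - 1 and (not (2*r != n - 3)))) and ((not (2*x > 0)) -> (n + 4*x < d + 2 and (not (2*r != n - 3)))))) and ((not (r != 2*n + 7 or 3*b + 2*d > -7)) -> (2*b + 3*r < d - 5 and (not (9*r != -15)))) implies it.
Countermodel: at the initial state b = 0, d = -2, n = 3, r = 0, x = -1, the precondition holds but the weakest precondition fails.
Answer: invalid


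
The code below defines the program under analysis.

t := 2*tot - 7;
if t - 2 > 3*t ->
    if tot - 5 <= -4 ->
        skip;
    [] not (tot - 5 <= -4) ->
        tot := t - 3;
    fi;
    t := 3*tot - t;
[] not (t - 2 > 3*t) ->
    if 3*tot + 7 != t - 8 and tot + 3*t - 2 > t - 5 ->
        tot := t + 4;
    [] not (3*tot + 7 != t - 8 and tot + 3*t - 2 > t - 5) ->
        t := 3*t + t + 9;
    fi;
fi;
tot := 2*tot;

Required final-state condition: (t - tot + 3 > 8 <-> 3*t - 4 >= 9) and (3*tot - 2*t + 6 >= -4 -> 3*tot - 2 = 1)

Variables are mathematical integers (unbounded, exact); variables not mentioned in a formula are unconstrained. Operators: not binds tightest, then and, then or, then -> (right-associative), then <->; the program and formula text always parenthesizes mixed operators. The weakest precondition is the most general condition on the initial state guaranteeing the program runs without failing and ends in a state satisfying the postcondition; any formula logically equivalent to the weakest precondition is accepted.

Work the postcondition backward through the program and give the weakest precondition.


Working backward. After the program, the postcondition (t - tot + 3 > 8 <-> 3*t - 4 >= 9) and (3*tot - 2*t + 6 >= -4 -> 3*tot - 2 = 1) must hold; in canonical form it is (t > tot + 5 <-> 3*t >= 13) and (3*tot >= 2*t - 10 -> 3*tot = 3).
Before tot := 2*tot: (t > 2*tot + 5 <-> 3*t >= 13) and (6*tot >= 2*t - 10 -> 6*tot = 3)
Then branch requires (tot <= 1 -> ((tot > t + 5 <-> 9*tot >= 3*t + 13) and (2*t >= -10 -> 6*tot = 3))) and ((not (tot <= 1)) -> ((not (6*t >= 40)) and (2*t >= -10 -> 6*t = 21))); else branch requires ((3*tot != t - 15 and 2*t + tot > -3) -> ((t < -13 <-> 3*t >= 13) and (4*t >= -34 -> 6*t = -21))) and ((not (3*tot != t - 15 and 2*t + tot > -3)) -> ((4*t > 2*tot - 4 <-> 12*t >= -14) and (6*tot >= 8*t + 8 -> 6*tot = 3))).
Before the if: (2*t < -2 -> ((tot <= 1 -> ((tot > t + 5 <-> 9*tot >= 3*t + 13) and (2*t >= -10 -> 6*tot = 3))) and ((not (tot <= 1)) -> ((not (6*t >= 40)) and (2*t >= -10 -> 6*t = 21))))) and ((not (2*t < -2)) -> (((3*tot != t - 15 and 2*t + tot > -3) -> ((t < -13 <-> 3*t >= 13) and (4*t >= -34 -> 6*t = -21))) and ((not (3*tot != t - 15 and 2*t + tot > -3)) -> ((4*t > 2*tot - 4 <-> 12*t >= -14) and (6*tot >= 8*t + 8 -> 6*tot = 3)))))
Before t := 2*tot - 7: (4*tot < 12 -> ((tot <= 1 -> ((tot < 2 <-> 3*tot >= -8) and (4*tot >= 4 -> 6*tot = 3))) and ((not (tot <= 1)) -> ((not (12*tot >= 82)) and (4*tot >= 4 -> 12*tot = 63))))) and ((not (4*tot < 12)) -> (((tot != -22 and 5*tot > 11) -> ((2*tot < -6 <-> 6*tot >= 34) and (8*tot >= -6 -> 12*tot = 21))) and ((not (tot != -22 and 5*tot > 11)) -> ((6*tot > 24 <-> 24*tot >= 70) and (10*tot <= 48 -> 6*tot = 3)))))
Answer: WP = (4*tot < 12 -> ((tot <= 1 -> ((tot < 2 <-> 3*tot >= -8) and (4*tot >= 4 -> 6*tot = 3))) and ((not (tot <= 1)) -> ((not (12*tot >= 82)) and (4*tot >= 4 -> 12*tot = 63))))) and ((not (4*tot < 12)) -> (((tot != -22 and 5*tot > 11) -> ((2*tot < -6 <-> 6*tot >= 34) and (8*tot >= -6 -> 12*tot = 21))) and ((not (tot != -22 and 5*tot > 11)) -> ((6*tot > 24 <-> 24*tot >= 70) and (10*tot <= 48 -> 6*tot = 3)))))


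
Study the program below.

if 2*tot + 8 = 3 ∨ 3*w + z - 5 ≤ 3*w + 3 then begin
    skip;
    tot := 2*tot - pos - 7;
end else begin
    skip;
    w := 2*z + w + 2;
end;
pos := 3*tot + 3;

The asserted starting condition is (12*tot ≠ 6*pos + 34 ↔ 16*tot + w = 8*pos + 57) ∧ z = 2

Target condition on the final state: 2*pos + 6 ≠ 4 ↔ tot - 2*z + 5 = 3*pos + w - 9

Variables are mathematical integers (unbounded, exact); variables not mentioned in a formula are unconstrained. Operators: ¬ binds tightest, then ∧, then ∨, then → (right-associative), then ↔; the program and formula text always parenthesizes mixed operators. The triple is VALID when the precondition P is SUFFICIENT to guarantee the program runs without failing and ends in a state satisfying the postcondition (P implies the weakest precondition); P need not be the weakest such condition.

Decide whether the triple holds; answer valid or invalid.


Working backward. After the program, the postcondition 2*pos + 6 ≠ 4 ↔ tot - 2*z + 5 = 3*pos + w - 9 must hold; in canonical form it is 2*pos ≠ -2 ↔ tot = 3*pos + w + 2*z - 14.
Before pos := 3*tot + 3: 6*tot ≠ -8 ↔ 8*tot + w + 2*z = 5
Then branch requires 12*tot ≠ 6*pos + 34 ↔ 16*tot + w + 2*z = 8*pos + 61; else branch requires 6*tot ≠ -8 ↔ 8*tot + w + 4*z = 3.
Before the if: ((2*tot = -5 ∨ z ≤ 8) → (12*tot ≠ 6*pos + 34 ↔ 16*tot + w + 2*z = 8*pos + 61)) ∧ ((¬(2*tot = -5 ∨ z ≤ 8)) → (6*tot ≠ -8 ↔ 8*tot + w + 4*z = 3))
The weakest precondition is ((2*tot = -5 ∨ z ≤ 8) → (12*tot ≠ 6*pos + 34 ↔ 16*tot + w + 2*z = 8*pos + 61)) ∧ ((¬(2*tot = -5 ∨ z ≤ 8)) → (6*tot ≠ -8 ↔ 8*tot + w + 4*z = 3)).
Check whether (12*tot ≠ 6*pos + 34 ↔ 16*tot + w = 8*pos + 57) ∧ z = 2 implies it.
Every state satisfying the precondition satisfies the weakest precondition: the implication holds.
Answer: valid


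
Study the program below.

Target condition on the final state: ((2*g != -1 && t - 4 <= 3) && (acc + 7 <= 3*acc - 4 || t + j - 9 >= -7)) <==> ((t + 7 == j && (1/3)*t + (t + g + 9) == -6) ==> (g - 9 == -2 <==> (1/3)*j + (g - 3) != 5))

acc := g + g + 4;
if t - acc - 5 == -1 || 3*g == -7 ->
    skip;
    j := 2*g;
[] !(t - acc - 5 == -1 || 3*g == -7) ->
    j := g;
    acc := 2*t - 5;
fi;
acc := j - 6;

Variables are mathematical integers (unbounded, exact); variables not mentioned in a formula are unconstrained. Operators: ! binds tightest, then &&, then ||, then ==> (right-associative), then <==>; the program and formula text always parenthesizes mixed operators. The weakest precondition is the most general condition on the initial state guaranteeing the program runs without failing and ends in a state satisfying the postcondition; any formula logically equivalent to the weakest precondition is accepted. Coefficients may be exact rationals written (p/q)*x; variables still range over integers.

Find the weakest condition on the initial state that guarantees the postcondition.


Working backward. After the program, the postcondition ((2*g != -1 && t - 4 <= 3) && (acc + 7 <= 3*acc - 4 || t + j - 9 >= -7)) <==> ((t + 7 == j && (1/3)*t + (t + g + 9) == -6) ==> (g - 9 == -2 <==> (1/3)*j + (g - 3) != 5)) must hold; in canonical form it is (2*g != -1 && t <= 7 && (2*acc >= 11 || j + t >= 2)) <==> ((t == j - 7 && g + (4/3)*t == -15) ==> (g == 7 <==> g + (1/3)*j != 8)).
Before acc := j - 6: (2*g != -1 && t <= 7 && (2*j >= 23 || j + t >= 2)) <==> ((t == j - 7 && g + (4/3)*t == -15) ==> (g == 7 <==> g + (1/3)*j != 8))
Then branch requires (2*g != -1 && t <= 7 && (4*g >= 23 || 2*g + t >= 2)) <==> ((t == 2*g - 7 && g + (4/3)*t == -15) ==> (g == 7 <==> (5/3)*g != 8)); else branch requires (2*g != -1 && t <= 7 && (2*g >= 23 || g + t >= 2)) <==> ((t == g - 7 && g + (4/3)*t == -15) ==> (g == 7 <==> (4/3)*g != 8)).
Before the if: ((t == acc + 4 || 3*g == -7) ==> ((2*g != -1 && t <= 7 && (4*g >= 23 || 2*g + t >= 2)) <==> ((t == 2*g - 7 && g + (4/3)*t == -15) ==> (g == 7 <==> (5/3)*g != 8)))) && ((!(t == acc + 4 || 3*g == -7)) ==> ((2*g != -1 && t <= 7 && (2*g >= 23 || g + t >= 2)) <==> ((t == g - 7 && g + (4/3)*t == -15) ==> (g == 7 <==> (4/3)*g != 8))))
Before acc := g + g + 4: ((t == 2*g + 8 || 3*g == -7) ==> ((2*g != -1 && t <= 7 && (4*g >= 23 || 2*g + t >= 2)) <==> ((t == 2*g - 7 && g + (4/3)*t == -15) ==> (g == 7 <==> (5/3)*g != 8)))) && ((!(t == 2*g + 8 || 3*g == -7)) ==> ((2*g != -1 && t <= 7 && (2*g >= 23 || g + t >= 2)) <==> ((t == g - 7 && g + (4/3)*t == -15) ==> (g == 7 <==> (4/3)*g != 8))))
Answer: WP = ((t == 2*g + 8 || 3*g == -7) ==> ((2*g != -1 && t <= 7 && (4*g >= 23 || 2*g + t >= 2)) <==> ((t == 2*g - 7 && g + (4/3)*t == -15) ==> (g == 7 <==> (5/3)*g != 8)))) && ((!(t == 2*g + 8 || 3*g == -7)) ==> ((2*g != -1 && t <= 7 && (2*g >= 23 || g + t >= 2)) <==> ((t == g - 7 && g + (4/3)*t == -15) ==> (g == 7 <==> (4/3)*g != 8))))


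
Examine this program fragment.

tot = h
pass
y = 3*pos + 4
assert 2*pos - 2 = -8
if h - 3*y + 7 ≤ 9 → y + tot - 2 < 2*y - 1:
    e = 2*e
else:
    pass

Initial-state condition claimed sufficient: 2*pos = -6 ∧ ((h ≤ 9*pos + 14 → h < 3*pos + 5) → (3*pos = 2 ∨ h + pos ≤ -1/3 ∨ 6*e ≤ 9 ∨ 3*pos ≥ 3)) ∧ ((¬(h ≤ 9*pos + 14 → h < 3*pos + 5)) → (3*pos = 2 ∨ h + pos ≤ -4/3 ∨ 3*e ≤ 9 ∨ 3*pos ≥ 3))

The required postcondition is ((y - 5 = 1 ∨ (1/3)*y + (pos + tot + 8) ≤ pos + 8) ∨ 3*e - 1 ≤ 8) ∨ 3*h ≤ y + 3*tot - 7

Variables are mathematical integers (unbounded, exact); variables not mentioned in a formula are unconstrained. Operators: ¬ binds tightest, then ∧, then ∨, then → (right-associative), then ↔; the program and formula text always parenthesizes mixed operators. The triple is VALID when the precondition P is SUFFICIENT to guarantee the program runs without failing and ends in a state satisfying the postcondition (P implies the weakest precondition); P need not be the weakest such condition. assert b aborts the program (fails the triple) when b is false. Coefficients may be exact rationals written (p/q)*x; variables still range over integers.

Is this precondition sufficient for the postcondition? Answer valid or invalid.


Working backward. After the program, the postcondition ((y - 5 = 1 ∨ (1/3)*y + (pos + tot + 8) ≤ pos + 8) ∨ 3*e - 1 ≤ 8) ∨ 3*h ≤ y + 3*tot - 7 must hold; in canonical form it is y = 6 ∨ tot + (1/3)*y ≤ 0 ∨ 3*e ≤ 9 ∨ 3*h ≤ 3*tot + y - 7.
Then branch requires y = 6 ∨ tot + (1/3)*y ≤ 0 ∨ 6*e ≤ 9 ∨ 3*h ≤ 3*tot + y - 7; else branch requires y = 6 ∨ tot + (1/3)*y ≤ 0 ∨ 3*e ≤ 9 ∨ 3*h ≤ 3*tot + y - 7.
Before the if: ((h ≤ 3*y + 2 → tot < y + 1) → (y = 6 ∨ tot + (1/3)*y ≤ 0 ∨ 6*e ≤ 9 ∨ 3*h ≤ 3*tot + y - 7)) ∧ ((¬(h ≤ 3*y + 2 → tot < y + 1)) → (y = 6 ∨ tot + (1/3)*y ≤ 0 ∨ 3*e ≤ 9 ∨ 3*h ≤ 3*tot + y - 7))
Before assert 2*pos - 2 = -8: 2*pos = -6 ∧ ((h ≤ 3*y + 2 → tot < y + 1) → (y = 6 ∨ tot + (1/3)*y ≤ 0 ∨ 6*e ≤ 9 ∨ 3*h ≤ 3*tot + y - 7)) ∧ ((¬(h ≤ 3*y + 2 → tot < y + 1)) → (y = 6 ∨ tot + (1/3)*y ≤ 0 ∨ 3*e ≤ 9 ∨ 3*h ≤ 3*tot + y - 7))
Before y := 3*pos + 4: 2*pos = -6 ∧ ((h ≤ 9*pos + 14 → tot < 3*pos + 5) → (3*pos = 2 ∨ pos + tot ≤ -4/3 ∨ 6*e ≤ 9 ∨ 3*h ≤ 3*pos + 3*tot - 3)) ∧ ((¬(h ≤ 9*pos + 14 → tot < 3*pos + 5)) → (3*pos = 2 ∨ pos + tot ≤ -4/3 ∨ 3*e ≤ 9 ∨ 3*h ≤ 3*pos + 3*tot - 3))
Before skip: 2*pos = -6 ∧ ((h ≤ 9*pos + 14 → tot < 3*pos + 5) → (3*pos = 2 ∨ pos + tot ≤ -4/3 ∨ 6*e ≤ 9 ∨ 3*h ≤ 3*pos + 3*tot - 3)) ∧ ((¬(h ≤ 9*pos + 14 → tot < 3*pos + 5)) → (3*pos = 2 ∨ pos + tot ≤ -4/3 ∨ 3*e ≤ 9 ∨ 3*h ≤ 3*pos + 3*tot - 3))
Before tot := h: 2*pos = -6 ∧ ((h ≤ 9*pos + 14 → h < 3*pos + 5) → (3*pos = 2 ∨ h + pos ≤ -4/3 ∨ 6*e ≤ 9 ∨ 3*pos ≥ 3)) ∧ ((¬(h ≤ 9*pos + 14 → h < 3*pos + 5)) → (3*pos = 2 ∨ h + pos ≤ -4/3 ∨ 3*e ≤ 9 ∨ 3*pos ≥ 3))
The weakest precondition is 2*pos = -6 ∧ ((h ≤ 9*pos + 14 → h < 3*pos + 5) → (3*pos = 2 ∨ h + pos ≤ -4/3 ∨ 6*e ≤ 9 ∨ 3*pos ≥ 3)) ∧ ((¬(h ≤ 9*pos + 14 → h < 3*pos + 5)) → (3*pos = 2 ∨ h + pos ≤ -4/3 ∨ 3*e ≤ 9 ∨ 3*pos ≥ 3)).
Check whether 2*pos = -6 ∧ ((h ≤ 9*pos + 14 → h < 3*pos + 5) → (3*pos = 2 ∨ h + pos ≤ -1/3 ∨ 6*e ≤ 9 ∨ 3*pos ≥ 3)) ∧ ((¬(h ≤ 9*pos + 14 → h < 3*pos + 5)) → (3*pos = 2 ∨ h + pos ≤ -4/3 ∨ 3*e ≤ 9 ∨ 3*pos ≥ 3)) implies it.
Countermodel: at the initial state e = 2, h = 2, pos = -3, the precondition holds but the weakest precondition fails.
Answer: invalid


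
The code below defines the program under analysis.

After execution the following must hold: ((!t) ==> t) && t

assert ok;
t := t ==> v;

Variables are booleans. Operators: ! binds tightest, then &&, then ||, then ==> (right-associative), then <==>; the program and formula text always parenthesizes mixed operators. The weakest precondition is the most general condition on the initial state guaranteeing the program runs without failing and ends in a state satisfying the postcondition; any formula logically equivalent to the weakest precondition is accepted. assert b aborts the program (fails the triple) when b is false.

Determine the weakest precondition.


Working backward. After the program, ((!t) ==> t) && t must hold.
Before t := t ==> v: ((!(t ==> v)) ==> (t ==> v)) && (t ==> v)
Before assert ok: ok && ((!(t ==> v)) ==> (t ==> v)) && (t ==> v)
Answer: WP = ok && ((!(t ==> v)) ==> (t ==> v)) && (t ==> v)


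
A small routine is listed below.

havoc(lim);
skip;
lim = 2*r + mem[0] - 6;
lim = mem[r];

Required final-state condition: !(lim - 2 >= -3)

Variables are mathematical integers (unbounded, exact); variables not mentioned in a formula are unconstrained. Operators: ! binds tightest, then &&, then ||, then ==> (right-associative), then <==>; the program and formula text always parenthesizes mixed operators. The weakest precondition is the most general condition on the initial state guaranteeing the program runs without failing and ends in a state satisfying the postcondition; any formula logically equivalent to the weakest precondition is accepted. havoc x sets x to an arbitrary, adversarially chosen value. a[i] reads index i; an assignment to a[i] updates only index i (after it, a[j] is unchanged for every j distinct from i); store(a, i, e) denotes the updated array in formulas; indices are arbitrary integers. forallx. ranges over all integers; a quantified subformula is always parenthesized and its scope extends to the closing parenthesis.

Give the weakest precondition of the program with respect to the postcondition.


Working backward. After the program, the postcondition !(lim - 2 >= -3) must hold; in canonical form it is !(lim >= -1).
Before lim := mem[r]: !(mem[r] >= -1)
Before lim := 2*r + mem[0] - 6: !(mem[r] >= -1)
Before skip: !(mem[r] >= -1)
Before havoc lim: !(mem[r] >= -1)
Answer: WP = !(mem[r] >= -1)


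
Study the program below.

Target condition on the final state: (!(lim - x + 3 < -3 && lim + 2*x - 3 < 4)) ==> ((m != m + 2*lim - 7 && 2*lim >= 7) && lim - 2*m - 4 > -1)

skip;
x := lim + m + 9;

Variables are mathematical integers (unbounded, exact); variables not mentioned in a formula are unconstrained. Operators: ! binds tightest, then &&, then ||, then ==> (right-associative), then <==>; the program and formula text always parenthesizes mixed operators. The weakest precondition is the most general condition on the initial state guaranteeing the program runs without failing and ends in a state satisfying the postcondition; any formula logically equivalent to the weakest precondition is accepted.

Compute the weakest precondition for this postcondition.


Working backward. After the program, the postcondition (!(lim - x + 3 < -3 && lim + 2*x - 3 < 4)) ==> ((m != m + 2*lim - 7 && 2*lim >= 7) && lim - 2*m - 4 > -1) must hold; in canonical form it is (!(lim < x - 6 && lim + 2*x < 7)) ==> (2*lim != 7 && 2*lim >= 7 && lim > 2*m + 3).
Before x := lim + m + 9: (!(m > -3 && 3*lim + 2*m < -11)) ==> (2*lim != 7 && 2*lim >= 7 && lim > 2*m + 3)
Before skip: (!(m > -3 && 3*lim + 2*m < -11)) ==> (2*lim != 7 && 2*lim >= 7 && lim > 2*m + 3)
Answer: WP = (!(m > -3 && 3*lim + 2*m < -11)) ==> (2*lim != 7 && 2*lim >= 7 && lim > 2*m + 3)


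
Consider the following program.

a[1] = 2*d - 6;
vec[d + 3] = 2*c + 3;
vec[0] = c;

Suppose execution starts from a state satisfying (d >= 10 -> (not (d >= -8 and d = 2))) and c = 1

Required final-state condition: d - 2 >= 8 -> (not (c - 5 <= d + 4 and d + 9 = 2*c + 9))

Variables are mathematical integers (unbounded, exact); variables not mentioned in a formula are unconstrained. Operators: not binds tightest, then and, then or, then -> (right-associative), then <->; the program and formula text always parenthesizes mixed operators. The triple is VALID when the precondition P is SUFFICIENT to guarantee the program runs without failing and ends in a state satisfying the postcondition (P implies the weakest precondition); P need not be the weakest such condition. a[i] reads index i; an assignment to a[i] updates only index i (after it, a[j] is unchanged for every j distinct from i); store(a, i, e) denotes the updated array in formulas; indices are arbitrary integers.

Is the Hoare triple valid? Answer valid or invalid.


Working backward. After the program, the postcondition d - 2 >= 8 -> (not (c - 5 <= d + 4 and d + 9 = 2*c + 9)) must hold; in canonical form it is d >= 10 -> (not (c <= d + 9 and d = 2*c)).
Before vec[0] := c: d >= 10 -> (not (c <= d + 9 and d = 2*c))
Before vec[d + 3] := 2*c + 3: d >= 10 -> (not (c <= d + 9 and d = 2*c))
Before a[1] := 2*d - 6: d >= 10 -> (not (c <= d + 9 and d = 2*c))
The weakest precondition is d >= 10 -> (not (c <= d + 9 and d = 2*c)).
Check whether (d >= 10 -> (not (d >= -8 and d = 2))) and c = 1 implies it.
Every state satisfying the precondition satisfies the weakest precondition: the implication holds.
Answer: valid
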